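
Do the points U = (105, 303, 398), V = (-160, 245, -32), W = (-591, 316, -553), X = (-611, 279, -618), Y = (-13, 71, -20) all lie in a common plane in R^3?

No

The plane through U, V, W has normal n = UV × UW = (60748, 47265, -43813) and equation n·P = 3262261.
Checking the remaining points: n·X = 3146341, n·Y = 3442351.
Since n·X = 3146341 ≠ 3262261, X is off the plane and the points are not all coplanar.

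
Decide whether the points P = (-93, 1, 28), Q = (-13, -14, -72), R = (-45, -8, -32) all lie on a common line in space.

PQ = (80, -15, -100), PR = (48, -9, -60).
Each component of PR is 3/5 times the corresponding component of PQ, so PR = 3/5·PQ and the points are collinear.

Yes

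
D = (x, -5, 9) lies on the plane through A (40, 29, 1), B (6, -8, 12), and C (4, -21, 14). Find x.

Coplanarity requires AB · (AC × AD) = 0.
AB = (-34, -37, 11), AC = (-36, -50, 13); the triple product is linear in x with coefficient 69 and constant term -1380.
Setting it to zero: x = 20.

20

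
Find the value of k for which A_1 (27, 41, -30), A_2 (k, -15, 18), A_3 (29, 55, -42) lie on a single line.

19

Collinearity requires A_1A_2 × A_1A_3 = 0; each component is linear in k.
The y-component gives (12)k + (-228) = 0, so k = 19.
The remaining components then also vanish.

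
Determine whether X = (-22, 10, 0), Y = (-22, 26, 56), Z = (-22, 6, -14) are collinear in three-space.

Yes

XY = (0, 16, 56), XZ = (0, -4, -14).
XY × XZ = (0, 0, 0).
The cross product vanishes, so the three points are collinear.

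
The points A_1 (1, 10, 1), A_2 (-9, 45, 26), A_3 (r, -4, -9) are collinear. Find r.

5

Direction A_1A_2 = (-10, 35, 25). From the y-coordinate of A_3, the parameter along the line is τ = (-4 − 10)/35 = -2/5.
Then r = 1 + (-2/5)·(-10) = 5.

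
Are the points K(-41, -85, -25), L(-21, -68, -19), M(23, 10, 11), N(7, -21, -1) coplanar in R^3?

Yes

A normal to the plane through K, L, M is n = KL × KM = (42, -336, 812).
The plane has equation n·P = 6538. For N: n·N = 6538.
Equal, so N lies in the plane and all four are coplanar.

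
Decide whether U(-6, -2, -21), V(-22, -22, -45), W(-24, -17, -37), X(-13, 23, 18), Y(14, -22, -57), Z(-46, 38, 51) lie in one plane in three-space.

The plane through U, V, W has normal n = UV × UW = (-40, 176, -120) and equation n·P = 2408.
Checking the remaining points: n·X = 2408, n·Y = 2408, n·Z = 2408.
All equal 2408, so all 6 points lie in one plane.

Yes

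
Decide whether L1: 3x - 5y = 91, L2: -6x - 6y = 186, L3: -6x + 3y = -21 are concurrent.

The three lines meet at one point iff the augmented coefficient matrix [aᵢ bᵢ cᵢ] has rank < 3, i.e. its determinant vanishes.
Here the determinant is 0.
It vanishes, so the lines are concurrent at (-8, -23).

Yes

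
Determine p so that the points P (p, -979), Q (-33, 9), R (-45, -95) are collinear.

-147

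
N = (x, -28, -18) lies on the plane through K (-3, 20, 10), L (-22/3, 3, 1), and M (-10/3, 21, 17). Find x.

-15

The plane through K, L, M has equation −110x + (100/3)y − 10z = 2690/3.
Substituting N: (-110)x + (-2260/3) = 2690/3, so x = -15.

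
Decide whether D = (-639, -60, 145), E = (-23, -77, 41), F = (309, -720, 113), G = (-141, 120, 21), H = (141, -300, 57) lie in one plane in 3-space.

No

The plane through D, E, F has normal n = DE × DF = (-68096, -78880, -390444) and equation n·P = -8368236.
Checking the remaining points: n·G = -8063388, n·H = -8192844.
Since n·G = -8063388 ≠ -8368236, G is off the plane and the points are not all coplanar.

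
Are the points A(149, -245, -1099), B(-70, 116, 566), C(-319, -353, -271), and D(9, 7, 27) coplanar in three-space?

The four points are coplanar iff the 3×3 determinant with rows AB, AC, AD is zero.
Rows: (-219, 361, 1665), (-468, -108, 828), (-140, 252, 1126).
Expanding along the first row: (-219)(-330264) − (361)(-411048) + (1665)(-133056) = -822096.
Nonzero ⇒ not coplanar.

No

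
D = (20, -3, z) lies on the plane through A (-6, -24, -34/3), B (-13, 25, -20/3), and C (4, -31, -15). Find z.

-19

A normal to the plane is n = AB × AC = (-147, 21, -441).
D lies in the plane iff n · AD = 0.
This gives (-441)z + (-8379) = 0, so z = -19.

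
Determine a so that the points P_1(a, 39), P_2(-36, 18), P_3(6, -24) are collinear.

Collinearity: (P_1 − P_2) must be parallel to (P_3 − P_2) = (42, -42).
Cross-multiplying the components: (a − (-36))·(-42) = (21)·(42).
Solving gives a = -57.

-57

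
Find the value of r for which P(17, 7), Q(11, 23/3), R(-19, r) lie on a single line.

The three points are collinear iff det[PQ; PR] = 0.
This determinant is linear in r: (-6)r + (66) = 0, so r = 11.

11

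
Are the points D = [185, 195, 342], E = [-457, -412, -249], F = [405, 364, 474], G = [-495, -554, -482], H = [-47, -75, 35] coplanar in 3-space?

The plane through D, E, F has normal n = DE × DF = (19755, -45276, 25042) and equation n·P = 3390219.
Checking the remaining points: n·G = 3233935, n·H = 3343685.
Since n·G = 3233935 ≠ 3390219, G is off the plane and the points are not all coplanar.

No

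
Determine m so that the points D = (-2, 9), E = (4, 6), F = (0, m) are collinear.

Collinearity: (F − D) must be parallel to (E − D) = (6, -3).
Cross-multiplying the components: (m − 9)·(6) = (2)·(-3).
Solving gives m = 8.

8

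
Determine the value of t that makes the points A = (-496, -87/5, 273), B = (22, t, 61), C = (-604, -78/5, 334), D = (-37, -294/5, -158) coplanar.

-51/5

The points are coplanar iff AB · (AC × AD) = 0.
Expanding, this is linear in t: (-18549)t + (-945999/5) = 0.
So t = -51/5.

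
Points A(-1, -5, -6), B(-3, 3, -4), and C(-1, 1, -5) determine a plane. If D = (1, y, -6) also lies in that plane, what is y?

-1

A normal to the plane is n = AB × AC = (-4, 2, -12).
D lies in the plane iff n · AD = 0.
This gives (2)y + (2) = 0, so y = -1.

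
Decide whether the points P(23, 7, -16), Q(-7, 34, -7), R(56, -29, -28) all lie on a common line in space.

No

PQ = (-30, 27, 9), PR = (33, -36, -12).
PQ × PR = (0, -63, 189).
The cross product is nonzero, so the points do not lie on one line.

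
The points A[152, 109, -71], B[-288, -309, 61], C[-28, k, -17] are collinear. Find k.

Collinearity requires AB × AC = 0; each component is linear in k.
The x-component gives (-132)k + (-8184) = 0, so k = -62.
The remaining components then also vanish.

-62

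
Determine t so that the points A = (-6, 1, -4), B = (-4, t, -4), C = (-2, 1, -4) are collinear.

1

Collinearity requires AB × AC = 0; each component is linear in t.
The z-component gives (-4)t + (4) = 0, so t = 1.
The remaining components then also vanish.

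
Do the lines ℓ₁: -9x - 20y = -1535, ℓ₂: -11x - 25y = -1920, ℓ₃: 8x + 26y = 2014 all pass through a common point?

Yes

Lines aᵢx + bᵢy = cᵢ with pairwise distinct directions are concurrent exactly when det[aᵢ bᵢ cᵢ] = 0.
Here the determinant is 0.
It vanishes, so the lines are concurrent at (-5, 79).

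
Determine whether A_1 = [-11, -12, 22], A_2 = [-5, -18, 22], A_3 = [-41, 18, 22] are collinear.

Yes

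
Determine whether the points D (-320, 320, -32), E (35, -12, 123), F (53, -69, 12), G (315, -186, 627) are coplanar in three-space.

No

A normal to the plane through D, E, F is n = DE × DF = (45687, 42195, -14259).
The plane has equation n·P = -661152. For G: n·G = -2397258.
-2397258 ≠ -661152, so G is off the plane.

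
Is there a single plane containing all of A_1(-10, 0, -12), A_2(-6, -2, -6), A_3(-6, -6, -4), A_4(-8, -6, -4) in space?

The four points are coplanar iff the 3×3 determinant with rows A_1A_2, A_1A_3, A_1A_4 is zero.
Rows: (4, -2, 6), (4, -6, 8), (2, -6, 8).
Expanding along the first row: (4)(0) − (-2)(16) + (6)(-12) = -40.
Nonzero ⇒ not coplanar.

No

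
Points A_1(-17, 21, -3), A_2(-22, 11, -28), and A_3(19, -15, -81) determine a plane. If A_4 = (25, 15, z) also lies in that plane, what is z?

A normal to the plane is n = A_1A_2 × A_1A_3 = (-120, -1290, 540).
A_4 lies in the plane iff n · A_1A_4 = 0.
This gives (540)z + (4320) = 0, so z = -8.

-8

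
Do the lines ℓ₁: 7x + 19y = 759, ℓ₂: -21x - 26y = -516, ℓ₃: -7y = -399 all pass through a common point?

No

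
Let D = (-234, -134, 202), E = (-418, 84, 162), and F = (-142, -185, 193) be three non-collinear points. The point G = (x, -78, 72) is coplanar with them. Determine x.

38

A normal to the plane is n = DE × DF = (-4002, -5336, -10672).
G lies in the plane iff n · DG = 0.
This gives (-4002)x + (152076) = 0, so x = 38.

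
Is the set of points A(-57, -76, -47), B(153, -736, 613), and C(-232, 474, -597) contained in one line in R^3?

AB = (210, -660, 660), AC = (-175, 550, -550).
AB × AC = (0, 0, 0).
The cross product vanishes, so the three points are collinear.

Yes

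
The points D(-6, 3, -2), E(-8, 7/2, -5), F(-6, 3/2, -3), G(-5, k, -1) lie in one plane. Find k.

2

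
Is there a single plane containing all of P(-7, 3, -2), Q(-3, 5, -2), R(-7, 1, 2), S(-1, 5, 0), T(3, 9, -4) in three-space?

Yes

The plane through P, Q, R has normal n = PQ × PR = (8, -16, -8) and equation n·X = -88.
Checking the remaining points: n·S = -88, n·T = -88.
All equal -88, so all 5 points lie in one plane.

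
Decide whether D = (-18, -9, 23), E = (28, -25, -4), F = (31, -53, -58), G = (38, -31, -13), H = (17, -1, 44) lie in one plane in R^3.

No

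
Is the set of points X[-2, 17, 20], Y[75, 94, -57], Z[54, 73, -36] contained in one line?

Yes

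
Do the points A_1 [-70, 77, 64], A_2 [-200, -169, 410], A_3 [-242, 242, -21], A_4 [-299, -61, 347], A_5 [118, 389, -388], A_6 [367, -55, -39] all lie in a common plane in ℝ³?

No

The plane through A_1, A_2, A_3 has normal n = A_1A_2 × A_1A_3 = (-36180, -70562, -63762) and equation n·P = -6981442.
Checking the remaining points: n·A_4 = -7003312, n·A_5 = -6978202, n·A_6 = -6910432.
Since n·A_4 = -7003312 ≠ -6981442, A_4 is off the plane and the points are not all coplanar.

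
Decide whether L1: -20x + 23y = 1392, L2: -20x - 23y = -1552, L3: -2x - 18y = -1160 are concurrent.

Yes

Intersecting L1 and L2: solving the 2×2 system gives (x, y) = (4, 64).
Substitute into L3: (-2)(4) + (-18)(64) = -1160.
This equals -1160, so (4, 64) lies on all three lines and they are concurrent.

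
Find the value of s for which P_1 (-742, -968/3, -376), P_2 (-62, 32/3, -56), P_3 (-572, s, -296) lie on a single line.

-718/3

Collinearity requires P_1P_2 × P_1P_3 = 0; each component is linear in s.
The x-component gives (-320)s + (-229760/3) = 0, so s = -718/3.
The remaining components then also vanish.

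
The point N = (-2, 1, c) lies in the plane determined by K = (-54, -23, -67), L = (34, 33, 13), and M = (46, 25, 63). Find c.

3

A normal to the plane is n = KL × KM = (3440, -3440, -1376).
N lies in the plane iff n · KN = 0.
This gives (-1376)c + (4128) = 0, so c = 3.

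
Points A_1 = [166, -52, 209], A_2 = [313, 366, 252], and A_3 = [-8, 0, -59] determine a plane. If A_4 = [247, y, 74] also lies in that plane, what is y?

578

A normal to the plane is n = A_1A_2 × A_1A_3 = (-114260, 31914, 80376).
A_4 lies in the plane iff n · A_1A_4 = 0.
This gives (31914)y + (-18446292) = 0, so y = 578.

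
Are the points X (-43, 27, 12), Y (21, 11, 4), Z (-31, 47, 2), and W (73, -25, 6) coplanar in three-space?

Yes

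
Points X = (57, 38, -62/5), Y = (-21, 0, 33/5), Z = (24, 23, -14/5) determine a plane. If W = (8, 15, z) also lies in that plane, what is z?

4/5

Coplanarity requires XY · (XZ × XW) = 0.
XY = (-78, -38, 19), XZ = (-33, -15, 48/5); the triple product is linear in z with coefficient -84 and constant term 336/5.
Setting it to zero: z = 4/5.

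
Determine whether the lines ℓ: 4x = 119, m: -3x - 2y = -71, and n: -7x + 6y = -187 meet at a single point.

No

The three lines meet at one point iff the augmented coefficient matrix [aᵢ bᵢ cᵢ] has rank < 3, i.e. its determinant vanishes.
Here the determinant is -608.
Nonzero, so no common point exists.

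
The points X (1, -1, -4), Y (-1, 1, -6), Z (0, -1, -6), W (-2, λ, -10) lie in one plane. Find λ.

Coplanarity ⇔ det[XY; XZ; XW] = 0.
Expanding, this is linear in λ: (-2)λ + (-2) = 0.
So λ = -1.

-1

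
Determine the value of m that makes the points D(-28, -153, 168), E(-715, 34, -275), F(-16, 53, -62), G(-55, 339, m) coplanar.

-400

Normal to plane DEF: n = (48248, -163326, -143766); plane equation n·P = -514754.
Requiring n·G = -514754: (-143766)m + (-58021154) = -514754.
So m = -400.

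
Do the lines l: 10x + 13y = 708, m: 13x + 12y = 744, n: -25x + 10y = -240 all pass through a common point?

Yes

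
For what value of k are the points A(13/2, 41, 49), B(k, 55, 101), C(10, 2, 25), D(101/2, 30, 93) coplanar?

42

Normal to plane ACD: n = (-1980, -1210, 3355/2); plane equation n·P = 39435/2.
Requiring n·B = 39435/2: (-1980)k + (205755/2) = 39435/2.
So k = 42.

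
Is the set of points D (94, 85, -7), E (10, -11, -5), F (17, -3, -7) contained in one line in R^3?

No

DE = (-84, -96, 2), DF = (-77, -88, 0).
Comparing components 2 and 3: (-96)(0) − (2)(-88) = 176 ≠ 0, so DE and DF are not parallel and the points are not collinear.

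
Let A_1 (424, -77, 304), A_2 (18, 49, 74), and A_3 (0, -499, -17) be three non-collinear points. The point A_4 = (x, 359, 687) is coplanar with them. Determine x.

Coplanarity requires A_1A_2 · (A_1A_3 × A_1A_4) = 0.
A_1A_2 = (-406, 126, -230), A_1A_3 = (-424, -422, -321); the triple product is linear in x with coefficient -137506 and constant term 130080676.
Setting it to zero: x = 946.

946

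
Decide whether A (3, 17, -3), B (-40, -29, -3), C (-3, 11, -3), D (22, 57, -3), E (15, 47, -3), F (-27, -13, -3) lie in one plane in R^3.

Yes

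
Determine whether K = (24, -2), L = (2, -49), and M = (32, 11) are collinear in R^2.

KL = (-22, -47), KM = (8, 13).
If collinear, KM would be a scalar multiple of KL. But (-22)·(13) ≠ (-47)·(8) (difference 90), so they are not parallel; the points are not collinear.

No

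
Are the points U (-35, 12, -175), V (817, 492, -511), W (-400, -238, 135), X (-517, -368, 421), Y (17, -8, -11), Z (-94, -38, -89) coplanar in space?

The plane through U, V, W has normal n = UV × UW = (64800, -141480, -37800) and equation n·P = 2649240.
Checking the remaining points: n·X = 2649240, n·Y = 2649240, n·Z = 2649240.
All equal 2649240, so all 6 points lie in one plane.

Yes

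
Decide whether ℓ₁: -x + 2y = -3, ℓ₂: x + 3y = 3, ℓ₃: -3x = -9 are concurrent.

Yes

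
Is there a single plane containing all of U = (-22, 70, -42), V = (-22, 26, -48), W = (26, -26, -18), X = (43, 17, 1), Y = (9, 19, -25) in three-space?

The plane through U, V, W has normal n = UV × UW = (-1632, -288, 2112) and equation n·P = -72960.
Checking the remaining points: n·X = -72960, n·Y = -72960.
All equal -72960, so all 5 points lie in one plane.

Yes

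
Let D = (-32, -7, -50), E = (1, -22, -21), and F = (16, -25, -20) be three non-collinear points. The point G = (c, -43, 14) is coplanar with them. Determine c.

57

The plane through D, E, F has equation 72x + 402y + 126z = -11418.
Substituting G: (72)c + (-15522) = -11418, so c = 57.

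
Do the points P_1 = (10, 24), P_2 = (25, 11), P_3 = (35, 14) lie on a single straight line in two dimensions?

No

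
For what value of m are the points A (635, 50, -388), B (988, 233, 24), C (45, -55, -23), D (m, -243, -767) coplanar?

-111

Normal to plane ABC: n = (110055, -371925, 70905); plane equation n·P = 23777535.
Requiring n·D = 23777535: (110055)m + (35993640) = 23777535.
So m = -111.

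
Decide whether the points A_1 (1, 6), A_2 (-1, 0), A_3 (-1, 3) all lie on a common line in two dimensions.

A_1A_2 = (-2, -6), A_1A_3 = (-2, -3).
If collinear, A_1A_3 would be a scalar multiple of A_1A_2. But (-2)·(-3) ≠ (-6)·(-2) (difference -6), so they are not parallel; the points are not collinear.

No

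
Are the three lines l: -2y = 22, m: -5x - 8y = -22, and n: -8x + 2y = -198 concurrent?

The three lines meet at one point iff the augmented coefficient matrix [aᵢ bᵢ cᵢ] has rank < 3, i.e. its determinant vanishes.
Here the determinant is 0.
It vanishes, so the lines are concurrent at (22, -11).

Yes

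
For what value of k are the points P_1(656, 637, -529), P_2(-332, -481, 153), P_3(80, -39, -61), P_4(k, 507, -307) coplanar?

Coplanarity ⇔ det[P_1P_2; P_1P_3; P_1P_4] = 0.
Expanding, this is linear in k: (-62192)k + (37066432) = 0.
So k = 596.

596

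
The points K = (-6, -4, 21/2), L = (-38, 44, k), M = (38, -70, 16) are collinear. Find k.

13/2

Collinearity requires KL × KM = 0; each component is linear in k.
The x-component gives (66)k + (-429) = 0, so k = 13/2.
The remaining components then also vanish.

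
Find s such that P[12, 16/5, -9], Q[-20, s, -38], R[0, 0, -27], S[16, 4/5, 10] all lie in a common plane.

-52/5

Normal to plane PRS: n = (-104, 156, 208/5); plane equation n·X = -5616/5.
Requiring n·Q = -5616/5: (156)s + (2496/5) = -5616/5.
So s = -52/5.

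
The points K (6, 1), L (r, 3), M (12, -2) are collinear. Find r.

2

Collinearity: (L − K) must be parallel to (M − K) = (6, -3).
Cross-multiplying the components: (r − 6)·(-3) = (2)·(6).
Solving gives r = 2.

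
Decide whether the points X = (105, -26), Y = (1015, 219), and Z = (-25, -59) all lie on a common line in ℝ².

XY = (910, 245), XZ = (-130, -33).
Twice the signed area of △XYZ is (910)(-33) − (245)(-130) = 1820.
The area is nonzero, so the three points are not collinear.

No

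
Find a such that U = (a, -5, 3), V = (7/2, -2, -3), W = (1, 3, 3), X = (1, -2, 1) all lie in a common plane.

The points are coplanar iff UV · (UW × UX) = 0.
Expanding, this is linear in a: (-20)a + (-20) = 0.
So a = -1.

-1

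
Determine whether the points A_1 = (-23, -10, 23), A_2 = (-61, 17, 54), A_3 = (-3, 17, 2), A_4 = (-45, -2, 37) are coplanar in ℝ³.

A normal to the plane through A_1, A_2, A_3 is n = A_1A_2 × A_1A_3 = (-1404, -178, -1566).
The plane has equation n·P = -1946. For A_4: n·A_4 = 5594.
5594 ≠ -1946, so A_4 is off the plane.

No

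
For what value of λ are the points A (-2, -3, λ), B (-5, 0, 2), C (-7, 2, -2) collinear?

8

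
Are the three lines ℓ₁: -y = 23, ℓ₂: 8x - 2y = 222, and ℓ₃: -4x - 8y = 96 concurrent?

Lines aᵢx + bᵢy = cᵢ with pairwise distinct directions are concurrent exactly when det[aᵢ bᵢ cᵢ] = 0.
Here the determinant is 0.
It vanishes, so the lines are concurrent at (22, -23).

Yes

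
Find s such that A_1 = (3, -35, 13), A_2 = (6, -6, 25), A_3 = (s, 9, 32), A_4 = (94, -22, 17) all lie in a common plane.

The points are coplanar iff A_1A_2 · (A_1A_3 × A_1A_4) = 0.
Expanding, this is linear in s: (40)s + (1760) = 0.
So s = -44.

-44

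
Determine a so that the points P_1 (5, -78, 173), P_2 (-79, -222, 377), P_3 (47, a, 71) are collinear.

Direction P_1P_2 = (-84, -144, 204). From the x-coordinate of P_3, the parameter along the line is τ = (47 − 5)/(-84) = -1/2.
Then a = (-78) + (-1/2)·(-144) = -6.

-6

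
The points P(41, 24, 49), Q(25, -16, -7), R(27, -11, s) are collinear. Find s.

Direction PQ = (-16, -40, -56). From the x-coordinate of R, the parameter along the line is τ = (27 − 41)/(-16) = 7/8.
Then s = 49 + 7/8·(-56) = 0.

0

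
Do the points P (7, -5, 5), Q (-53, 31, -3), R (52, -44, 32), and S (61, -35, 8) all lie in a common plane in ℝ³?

Yes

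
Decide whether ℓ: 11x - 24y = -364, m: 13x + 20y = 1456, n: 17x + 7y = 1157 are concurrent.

Intersecting ℓ and m: solving the 2×2 system gives (x, y) = (52, 39).
Substitute into n: (17)(52) + (7)(39) = 1157.
This equals 1157, so (52, 39) lies on all three lines and they are concurrent.

Yes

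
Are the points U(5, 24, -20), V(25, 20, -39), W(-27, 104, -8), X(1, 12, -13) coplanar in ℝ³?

With U as base: UV = (20, -4, -19), UW = (-32, 80, 12), UX = (-4, -12, 7).
UW × UX = (704, 176, 704).
UV · (UW × UX) = 0.
The scalar triple product vanishes, so the four points are coplanar.

Yes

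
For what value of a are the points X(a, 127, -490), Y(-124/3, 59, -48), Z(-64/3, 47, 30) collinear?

Direction YZ = (20, -12, 78). From the y-coordinate of X, the parameter along the line is τ = (127 − 59)/(-12) = -17/3.
Then a = (-124/3) + (-17/3)·(20) = -464/3.

-464/3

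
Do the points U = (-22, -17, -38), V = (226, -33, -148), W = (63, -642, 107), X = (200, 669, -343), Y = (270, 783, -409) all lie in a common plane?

Yes

The plane through U, V, W has normal n = UV × UW = (-71070, -45310, -153640) and equation n·P = 8172130.
Checking the remaining points: n·X = 8172130, n·Y = 8172130.
All equal 8172130, so all 5 points lie in one plane.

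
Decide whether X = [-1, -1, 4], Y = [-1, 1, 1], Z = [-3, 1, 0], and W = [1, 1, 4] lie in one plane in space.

No

With X as base: XY = (0, 2, -3), XZ = (-2, 2, -4), XW = (2, 2, 0).
XZ × XW = (8, -8, -8).
XY · (XZ × XW) = 8.
Since 8 ≠ 0, the four points are not coplanar.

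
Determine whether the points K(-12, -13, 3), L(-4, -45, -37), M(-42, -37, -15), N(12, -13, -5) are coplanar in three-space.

With K as base: KL = (8, -32, -40), KM = (-30, -24, -18), KN = (24, 0, -8).
KM × KN = (192, -672, 576).
KL · (KM × KN) = 0.
The scalar triple product vanishes, so the four points are coplanar.

Yes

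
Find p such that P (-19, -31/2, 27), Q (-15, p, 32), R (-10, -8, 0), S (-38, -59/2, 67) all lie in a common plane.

-14

The points are coplanar iff PQ · (PR × PS) = 0.
Expanding, this is linear in p: (153)p + (2142) = 0.
So p = -14.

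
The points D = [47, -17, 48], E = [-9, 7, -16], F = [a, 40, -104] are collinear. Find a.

Collinearity requires DE × DF = 0; each component is linear in a.
The y-component gives (-64)a + (-5504) = 0, so a = -86.
The remaining components then also vanish.

-86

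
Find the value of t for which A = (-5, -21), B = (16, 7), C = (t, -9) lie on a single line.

The three points are collinear iff det[AB; AC] = 0.
This determinant is linear in t: (-28)t + (112) = 0, so t = 4.

4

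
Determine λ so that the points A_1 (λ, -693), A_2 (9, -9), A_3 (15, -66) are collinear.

The three points are collinear iff det[A_1A_2; A_1A_3] = 0.
This determinant is linear in λ: (57)λ + (-4617) = 0, so λ = 81.

81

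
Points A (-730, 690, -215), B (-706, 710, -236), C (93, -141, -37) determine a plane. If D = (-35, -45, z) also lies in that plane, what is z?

-45

The plane through A, B, C has equation −13891x − 21555y − 36404z = 3094340.
Substituting D: (-36404)z + (1456160) = 3094340, so z = -45.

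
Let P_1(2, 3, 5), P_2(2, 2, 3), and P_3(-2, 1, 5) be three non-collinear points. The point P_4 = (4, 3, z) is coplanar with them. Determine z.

3

The plane through P_1, P_2, P_3 has equation −4x + 8y − 4z = -4.
Substituting P_4: (-4)z + (8) = -4, so z = 3.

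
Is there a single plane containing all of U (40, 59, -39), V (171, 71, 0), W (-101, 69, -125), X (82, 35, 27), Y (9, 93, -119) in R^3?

The plane through U, V, W has normal n = UV × UW = (-1422, 5767, 3002) and equation n·P = 166295.
Checking the remaining points: n·X = 166295, n·Y = 166295.
All equal 166295, so all 5 points lie in one plane.

Yes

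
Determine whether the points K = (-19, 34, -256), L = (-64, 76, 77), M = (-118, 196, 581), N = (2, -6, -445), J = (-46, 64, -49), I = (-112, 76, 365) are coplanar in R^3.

The plane through K, L, M has normal n = KL × KM = (-18792, 4698, -3132) and equation n·P = 1318572.
Checking the remaining points: n·N = 1327968, n·J = 1318572, n·I = 1318572.
Since n·N = 1327968 ≠ 1318572, N is off the plane and the points are not all coplanar.

No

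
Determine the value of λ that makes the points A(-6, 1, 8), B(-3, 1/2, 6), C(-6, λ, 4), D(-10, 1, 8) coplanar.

Coplanarity ⇔ det[AB; AC; AD] = 0.
Expanding, this is linear in λ: (-8)λ + (0) = 0.
So λ = 0.

0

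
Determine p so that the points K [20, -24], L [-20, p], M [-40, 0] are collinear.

-8

The three points are collinear iff det[KL; KM] = 0.
This determinant is linear in p: (60)p + (480) = 0, so p = -8.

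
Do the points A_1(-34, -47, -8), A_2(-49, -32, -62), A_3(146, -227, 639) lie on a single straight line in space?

No

A_1A_2 = (-15, 15, -54), A_1A_3 = (180, -180, 647).
Comparing components 2 and 3: (15)(647) − (-54)(-180) = -15 ≠ 0, so A_1A_2 and A_1A_3 are not parallel and the points are not collinear.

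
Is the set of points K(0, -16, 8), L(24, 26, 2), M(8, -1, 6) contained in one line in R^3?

No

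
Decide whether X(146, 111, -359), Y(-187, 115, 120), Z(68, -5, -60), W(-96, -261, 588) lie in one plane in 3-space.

With X as base: XY = (-333, 4, 479), XZ = (-78, -116, 299), XW = (-242, -372, 947).
XZ × XW = (1376, 1508, 944).
XY · (XZ × XW) = 0.
The scalar triple product vanishes, so the four points are coplanar.

Yes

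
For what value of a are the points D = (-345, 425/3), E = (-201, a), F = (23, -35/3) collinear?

245/3

Collinearity: (E − D) must be parallel to (F − D) = (368, -460/3).
Cross-multiplying the components: (a − 425/3)·(368) = (144)·(-460/3).
Solving gives a = 245/3.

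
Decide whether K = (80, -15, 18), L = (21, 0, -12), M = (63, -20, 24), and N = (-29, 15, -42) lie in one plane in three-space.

With K as base: KL = (-59, 15, -30), KM = (-17, -5, 6), KN = (-109, 30, -60).
KM × KN = (120, -1674, -1055).
KL · (KM × KN) = -540.
Since -540 ≠ 0, the four points are not coplanar.

No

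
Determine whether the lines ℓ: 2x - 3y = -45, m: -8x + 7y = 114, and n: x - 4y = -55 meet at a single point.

No

Intersecting ℓ and m: solving the 2×2 system gives (x, y) = (-27/10, 66/5).
Substitute into n: (1)(-27/10) + (-4)(66/5) = -111/2.
But n requires -55 ≠ -111/2, so the three lines have no common point.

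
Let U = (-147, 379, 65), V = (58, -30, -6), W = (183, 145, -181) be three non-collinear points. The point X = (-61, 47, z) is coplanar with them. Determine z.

85

The plane through U, V, W has equation 84000x + 27000y + 87000z = 3540000.
Substituting X: (87000)z + (-3855000) = 3540000, so z = 85.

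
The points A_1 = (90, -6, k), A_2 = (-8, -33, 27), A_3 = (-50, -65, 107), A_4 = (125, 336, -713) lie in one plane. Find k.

Coplanarity ⇔ det[A_1A_2; A_1A_3; A_1A_4] = 0.
Expanding, this is linear in k: (11242)k + (820666) = 0.
So k = -73.

-73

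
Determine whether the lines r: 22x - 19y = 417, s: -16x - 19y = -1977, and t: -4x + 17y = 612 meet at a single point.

No

Intersecting r and s: solving the 2×2 system gives (x, y) = (63, 51).
Substitute into t: (-4)(63) + (17)(51) = 615.
But t requires 612 ≠ 615, so the three lines have no common point.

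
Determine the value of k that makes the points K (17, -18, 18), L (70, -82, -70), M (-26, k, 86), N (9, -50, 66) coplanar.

Normal to plane KLN: n = (-5888, -1840, -2208); plane equation n·P = -106720.
Requiring n·M = -106720: (-1840)k + (-36800) = -106720.
So k = 38.

38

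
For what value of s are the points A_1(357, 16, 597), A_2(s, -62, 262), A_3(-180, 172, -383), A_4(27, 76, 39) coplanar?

63

Normal to plane A_1A_3A_4: n = (-28248, 23754, 19260); plane equation n·P = 1793748.
Requiring n·A_2 = 1793748: (-28248)s + (3573372) = 1793748.
So s = 63.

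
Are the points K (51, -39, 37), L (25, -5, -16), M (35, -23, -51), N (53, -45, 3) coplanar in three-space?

A normal to the plane through K, L, M is n = KL × KM = (-2144, -1440, 128).
The plane has equation n·P = -48448. For N: n·N = -48448.
Equal, so N lies in the plane and all four are coplanar.

Yes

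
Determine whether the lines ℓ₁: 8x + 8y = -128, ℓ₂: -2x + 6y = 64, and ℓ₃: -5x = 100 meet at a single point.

Yes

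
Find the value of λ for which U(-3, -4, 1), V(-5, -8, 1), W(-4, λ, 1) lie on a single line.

Collinearity requires UV × UW = 0; each component is linear in λ.
The z-component gives (-2)λ + (-12) = 0, so λ = -6.
The remaining components then also vanish.

-6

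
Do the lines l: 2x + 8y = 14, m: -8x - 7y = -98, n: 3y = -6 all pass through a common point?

Intersecting l and m: solving the 2×2 system gives (x, y) = (343/25, -42/25).
Substitute into n: (0)(343/25) + (3)(-42/25) = -126/25.
But n requires -6 ≠ -126/25, so the three lines have no common point.

No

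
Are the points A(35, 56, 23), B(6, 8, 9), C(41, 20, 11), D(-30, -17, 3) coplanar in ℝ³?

No

The four points are coplanar iff the 3×3 determinant with rows AB, AC, AD is zero.
Rows: (-29, -48, -14), (6, -36, -12), (-65, -73, -20).
Expanding along the first row: (-29)(-156) − (-48)(-900) + (-14)(-2778) = 216.
Nonzero ⇒ not coplanar.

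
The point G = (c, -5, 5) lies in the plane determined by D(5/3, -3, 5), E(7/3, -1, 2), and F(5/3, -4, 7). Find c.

A normal to the plane is n = DE × DF = (1, -4/3, -2/3).
G lies in the plane iff n · DG = 0.
This gives (1)c + (1) = 0, so c = -1.

-1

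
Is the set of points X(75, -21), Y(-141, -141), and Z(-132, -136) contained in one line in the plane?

Yes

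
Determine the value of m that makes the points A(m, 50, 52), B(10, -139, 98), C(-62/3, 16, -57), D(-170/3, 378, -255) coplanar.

The points are coplanar iff AB · (AC × AD) = 0.
Expanding, this is linear in m: (-25420)m + (279620/3) = 0.
So m = 11/3.

11/3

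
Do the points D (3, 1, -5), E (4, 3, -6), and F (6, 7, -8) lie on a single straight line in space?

Yes

DE = (1, 2, -1), DF = (3, 6, -3).
DE × DF = (0, 0, 0).
The cross product vanishes, so the three points are collinear.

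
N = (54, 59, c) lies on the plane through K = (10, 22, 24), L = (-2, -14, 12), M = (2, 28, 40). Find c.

-8

Coplanarity requires KL · (KM × KN) = 0.
KL = (-12, -36, -12), KM = (-8, 6, 16); the triple product is linear in c with coefficient -360 and constant term -2880.
Setting it to zero: c = -8.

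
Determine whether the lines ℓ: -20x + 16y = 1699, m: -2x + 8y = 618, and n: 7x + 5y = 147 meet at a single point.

No

Lines aᵢx + bᵢy = cᵢ with pairwise distinct directions are concurrent exactly when det[aᵢ bᵢ cᵢ] = 0.
Here the determinant is 66.
Nonzero, so no common point exists.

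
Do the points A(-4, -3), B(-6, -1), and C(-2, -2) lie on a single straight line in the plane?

AB = (-2, 2), AC = (2, 1).
Twice the signed area of △ABC is (-2)(1) − (2)(2) = -6.
The area is nonzero, so the three points are not collinear.

No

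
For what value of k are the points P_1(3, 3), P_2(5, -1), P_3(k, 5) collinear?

2

Collinearity: (P_3 − P_1) must be parallel to (P_2 − P_1) = (2, -4).
Cross-multiplying the components: (k − 3)·(-4) = (2)·(2).
Solving gives k = 2.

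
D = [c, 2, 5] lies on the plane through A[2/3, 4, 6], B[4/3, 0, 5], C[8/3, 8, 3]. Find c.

A normal to the plane is n = AB × AC = (16, 0, 32/3).
D lies in the plane iff n · AD = 0.
This gives (16)c + (-64/3) = 0, so c = 4/3.

4/3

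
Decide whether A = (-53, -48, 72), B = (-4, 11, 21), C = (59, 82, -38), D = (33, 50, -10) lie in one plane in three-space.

A normal to the plane through A, B, C is n = AB × AC = (140, -322, -238).
The plane has equation n·P = -9100. For D: n·D = -9100.
Equal, so D lies in the plane and all four are coplanar.

Yes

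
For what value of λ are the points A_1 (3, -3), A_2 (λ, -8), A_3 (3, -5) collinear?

3

The three points are collinear iff det[A_1A_2; A_1A_3] = 0.
This determinant is linear in λ: (-2)λ + (6) = 0, so λ = 3.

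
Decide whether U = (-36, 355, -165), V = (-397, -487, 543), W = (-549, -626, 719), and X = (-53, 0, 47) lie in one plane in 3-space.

A normal to the plane through U, V, W is n = UV × UW = (-49780, -44080, -77805).
The plane has equation n·P = -1018495. For X: n·X = -1018495.
Equal, so X lies in the plane and all four are coplanar.

Yes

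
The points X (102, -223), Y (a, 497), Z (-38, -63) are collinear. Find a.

-528

Collinearity: (Y − X) must be parallel to (Z − X) = (-140, 160).
Cross-multiplying the components: (a − 102)·(160) = (720)·(-140).
Solving gives a = -528.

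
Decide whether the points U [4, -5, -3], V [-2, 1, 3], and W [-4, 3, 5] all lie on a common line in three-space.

Yes

UV = (-6, 6, 6), UW = (-8, 8, 8).
Each component of UW is 4/3 times the corresponding component of UV, so UW = 4/3·UV and the points are collinear.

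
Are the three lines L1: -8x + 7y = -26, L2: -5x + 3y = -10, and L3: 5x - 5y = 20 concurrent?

Intersecting L1 and L2: solving the 2×2 system gives (x, y) = (-8/11, -50/11).
Substitute into L3: (5)(-8/11) + (-5)(-50/11) = 210/11.
But L3 requires 20 ≠ 210/11, so the three lines have no common point.

No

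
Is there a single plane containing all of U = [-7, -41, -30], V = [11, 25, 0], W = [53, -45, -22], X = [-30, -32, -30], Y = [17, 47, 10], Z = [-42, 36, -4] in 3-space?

Yes

The plane through U, V, W has normal n = UV × UW = (648, 1656, -4032) and equation n·P = 48528.
Checking the remaining points: n·X = 48528, n·Y = 48528, n·Z = 48528.
All equal 48528, so all 6 points lie in one plane.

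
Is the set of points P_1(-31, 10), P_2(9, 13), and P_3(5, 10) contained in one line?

P_1P_2 = (40, 3), P_1P_3 = (36, 0).
Twice the signed area of △P_1P_2P_3 is (40)(0) − (3)(36) = -108.
The area is nonzero, so the three points are not collinear.

No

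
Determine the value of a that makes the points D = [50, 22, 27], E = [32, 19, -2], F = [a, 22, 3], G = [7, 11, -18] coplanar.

41

Normal to plane DEG: n = (-184, 437, 69); plane equation n·P = 2277.
Requiring n·F = 2277: (-184)a + (9821) = 2277.
So a = 41.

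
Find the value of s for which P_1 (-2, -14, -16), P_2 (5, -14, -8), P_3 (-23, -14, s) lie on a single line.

Direction P_1P_2 = (7, 0, 8). From the x-coordinate of P_3, the parameter along the line is τ = (-23 − (-2))/7 = -3.
Then s = (-16) + (-3)·(8) = -40.

-40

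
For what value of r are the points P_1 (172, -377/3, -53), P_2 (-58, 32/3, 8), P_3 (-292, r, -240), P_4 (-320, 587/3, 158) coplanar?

35

Normal to plane P_1P_2P_4: n = (9165, 18518, -20492/3); plane equation n·P = -388690.
Requiring n·P_3 = -388690: (18518)r + (-1036820) = -388690.
So r = 35.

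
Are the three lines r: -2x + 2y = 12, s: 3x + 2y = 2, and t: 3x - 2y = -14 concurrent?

Intersecting r and s: solving the 2×2 system gives (x, y) = (-2, 4).
Substitute into t: (3)(-2) + (-2)(4) = -14.
This equals -14, so (-2, 4) lies on all three lines and they are concurrent.

Yes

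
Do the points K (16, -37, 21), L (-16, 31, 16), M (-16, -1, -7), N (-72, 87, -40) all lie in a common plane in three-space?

With K as base: KL = (-32, 68, -5), KM = (-32, 36, -28), KN = (-88, 124, -61).
KM × KN = (1276, 512, -800).
KL · (KM × KN) = -2016.
Since -2016 ≠ 0, the four points are not coplanar.

No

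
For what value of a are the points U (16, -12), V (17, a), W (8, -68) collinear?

Collinearity: (V − U) must be parallel to (W − U) = (-8, -56).
Cross-multiplying the components: (a − (-12))·(-8) = (1)·(-56).
Solving gives a = -5.

-5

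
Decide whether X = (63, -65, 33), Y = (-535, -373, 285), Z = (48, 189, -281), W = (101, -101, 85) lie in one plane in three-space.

The four points are coplanar iff the 3×3 determinant with rows XY, XZ, XW is zero.
Rows: (-598, -308, 252), (-15, 254, -314), (38, -36, 52).
Expanding along the first row: (-598)(1904) − (-308)(11152) + (252)(-9112) = 0.
Zero determinant ⇒ coplanar.

Yes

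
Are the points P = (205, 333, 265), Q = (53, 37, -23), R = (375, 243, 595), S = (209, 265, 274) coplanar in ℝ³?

A normal to the plane through P, Q, R is n = PQ × PR = (-123600, 1200, 64000).
The plane has equation n·X = -7978400. For S: n·S = -7978400.
Equal, so S lies in the plane and all four are coplanar.

Yes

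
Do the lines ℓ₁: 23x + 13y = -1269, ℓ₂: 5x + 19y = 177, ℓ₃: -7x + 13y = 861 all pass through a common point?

Yes

Lines aᵢx + bᵢy = cᵢ with pairwise distinct directions are concurrent exactly when det[aᵢ bᵢ cᵢ] = 0.
Here the determinant is 0.
It vanishes, so the lines are concurrent at (-71, 28).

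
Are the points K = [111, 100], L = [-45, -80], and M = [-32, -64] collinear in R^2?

KL = (-156, -180), KM = (-143, -164).
Twice the signed area of △KLM is (-156)(-164) − (-180)(-143) = -156.
The area is nonzero, so the three points are not collinear.

No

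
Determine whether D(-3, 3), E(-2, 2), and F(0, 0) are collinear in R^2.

Yes

DE = (1, -1), DF = (3, -3).
Checking proportionality: DF = 3·DE, so the vectors are parallel and the points are collinear.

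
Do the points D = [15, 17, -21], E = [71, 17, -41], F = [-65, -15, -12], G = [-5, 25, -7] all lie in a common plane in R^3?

No

The four points are coplanar iff the 3×3 determinant with rows DE, DF, DG is zero.
Rows: (56, 0, -20), (-80, -32, 9), (-20, 8, 14).
Expanding along the first row: (56)(-520) − (0)(-940) + (-20)(-1280) = -3520.
Nonzero ⇒ not coplanar.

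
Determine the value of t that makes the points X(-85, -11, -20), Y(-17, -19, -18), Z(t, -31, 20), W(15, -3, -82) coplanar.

Normal to plane XYW: n = (480, 4416, 1344); plane equation n·P = -116256.
Requiring n·Z = -116256: (480)t + (-110016) = -116256.
So t = -13.

-13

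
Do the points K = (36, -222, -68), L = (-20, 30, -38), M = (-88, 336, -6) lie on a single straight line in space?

No

KL = (-56, 252, 30), KM = (-124, 558, 62).
Comparing components 2 and 3: (252)(62) − (30)(558) = -1116 ≠ 0, so KL and KM are not parallel and the points are not collinear.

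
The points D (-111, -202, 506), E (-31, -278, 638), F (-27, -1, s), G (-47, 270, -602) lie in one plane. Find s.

5

Normal to plane DEG: n = (21904, 97088, 42624); plane equation n·P = -475376.
Requiring n·F = -475376: (42624)s + (-688496) = -475376.
So s = 5.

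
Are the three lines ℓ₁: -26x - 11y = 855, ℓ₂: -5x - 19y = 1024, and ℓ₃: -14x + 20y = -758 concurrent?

Intersecting ℓ₁ and ℓ₂: solving the 2×2 system gives (x, y) = (-4981/439, -22349/439).
Substitute into ℓ₃: (-14)(-4981/439) + (20)(-22349/439) = -377246/439.
But ℓ₃ requires -758 ≠ -377246/439, so the three lines have no common point.

No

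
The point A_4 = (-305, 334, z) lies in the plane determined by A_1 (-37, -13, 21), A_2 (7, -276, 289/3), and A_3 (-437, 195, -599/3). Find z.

Coplanarity requires A_1A_2 · (A_1A_3 × A_1A_4) = 0.
A_1A_2 = (44, -263, 226/3), A_1A_3 = (-400, 208, -662/3); the triple product is linear in z with coefficient -96048 and constant term -16424208.
Setting it to zero: z = -171.

-171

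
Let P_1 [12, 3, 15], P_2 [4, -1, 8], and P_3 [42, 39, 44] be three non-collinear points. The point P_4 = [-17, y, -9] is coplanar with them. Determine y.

-1

Coplanarity requires P_1P_2 · (P_1P_3 × P_1P_4) = 0.
P_1P_2 = (-8, -4, -7), P_1P_3 = (30, 36, 29); the triple product is linear in y with coefficient 22 and constant term 22.
Setting it to zero: y = -1.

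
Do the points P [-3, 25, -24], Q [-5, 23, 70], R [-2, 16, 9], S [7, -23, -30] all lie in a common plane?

Yes

A normal to the plane through P, Q, R is n = PQ × PR = (780, 160, 20).
The plane has equation n·X = 1180. For S: n·S = 1180.
Equal, so S lies in the plane and all four are coplanar.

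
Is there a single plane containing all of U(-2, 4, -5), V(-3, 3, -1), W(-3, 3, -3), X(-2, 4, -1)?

Yes

A normal to the plane through U, V, W is n = UV × UW = (2, -2, 0).
The plane has equation n·P = -12. For X: n·X = -12.
Equal, so X lies in the plane and all four are coplanar.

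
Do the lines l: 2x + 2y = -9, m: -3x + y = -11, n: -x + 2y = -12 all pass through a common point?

No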